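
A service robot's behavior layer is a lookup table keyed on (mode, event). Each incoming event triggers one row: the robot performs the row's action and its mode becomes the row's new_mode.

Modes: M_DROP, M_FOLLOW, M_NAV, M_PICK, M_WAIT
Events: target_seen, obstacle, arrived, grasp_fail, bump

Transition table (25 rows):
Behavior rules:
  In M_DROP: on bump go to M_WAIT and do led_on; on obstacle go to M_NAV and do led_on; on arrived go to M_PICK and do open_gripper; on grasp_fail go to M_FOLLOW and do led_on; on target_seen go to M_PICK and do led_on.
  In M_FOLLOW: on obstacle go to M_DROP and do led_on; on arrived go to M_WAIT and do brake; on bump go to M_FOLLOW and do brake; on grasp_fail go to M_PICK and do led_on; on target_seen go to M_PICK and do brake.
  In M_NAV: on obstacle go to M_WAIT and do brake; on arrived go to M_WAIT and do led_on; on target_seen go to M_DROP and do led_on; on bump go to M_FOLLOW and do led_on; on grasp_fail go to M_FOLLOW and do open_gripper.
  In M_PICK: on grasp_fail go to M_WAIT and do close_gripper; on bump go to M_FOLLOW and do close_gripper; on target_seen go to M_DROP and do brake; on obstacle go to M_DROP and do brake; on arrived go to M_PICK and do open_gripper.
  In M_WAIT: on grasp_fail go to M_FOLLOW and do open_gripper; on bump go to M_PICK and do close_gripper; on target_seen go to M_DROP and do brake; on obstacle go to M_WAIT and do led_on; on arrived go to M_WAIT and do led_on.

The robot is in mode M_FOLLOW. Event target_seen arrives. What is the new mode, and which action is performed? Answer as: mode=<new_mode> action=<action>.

current mode = M_FOLLOW; filter table to that mode:
  (M_FOLLOW, obstacle) → (M_DROP, led_on)
  (M_FOLLOW, arrived) → (M_WAIT, brake)
  (M_FOLLOW, bump) → (M_FOLLOW, brake)
  (M_FOLLOW, grasp_fail) → (M_PICK, led_on)
  (M_FOLLOW, target_seen) → (M_PICK, brake)  ← event matches
event = target_seen selects (M_PICK, brake)

mode=M_PICK action=brake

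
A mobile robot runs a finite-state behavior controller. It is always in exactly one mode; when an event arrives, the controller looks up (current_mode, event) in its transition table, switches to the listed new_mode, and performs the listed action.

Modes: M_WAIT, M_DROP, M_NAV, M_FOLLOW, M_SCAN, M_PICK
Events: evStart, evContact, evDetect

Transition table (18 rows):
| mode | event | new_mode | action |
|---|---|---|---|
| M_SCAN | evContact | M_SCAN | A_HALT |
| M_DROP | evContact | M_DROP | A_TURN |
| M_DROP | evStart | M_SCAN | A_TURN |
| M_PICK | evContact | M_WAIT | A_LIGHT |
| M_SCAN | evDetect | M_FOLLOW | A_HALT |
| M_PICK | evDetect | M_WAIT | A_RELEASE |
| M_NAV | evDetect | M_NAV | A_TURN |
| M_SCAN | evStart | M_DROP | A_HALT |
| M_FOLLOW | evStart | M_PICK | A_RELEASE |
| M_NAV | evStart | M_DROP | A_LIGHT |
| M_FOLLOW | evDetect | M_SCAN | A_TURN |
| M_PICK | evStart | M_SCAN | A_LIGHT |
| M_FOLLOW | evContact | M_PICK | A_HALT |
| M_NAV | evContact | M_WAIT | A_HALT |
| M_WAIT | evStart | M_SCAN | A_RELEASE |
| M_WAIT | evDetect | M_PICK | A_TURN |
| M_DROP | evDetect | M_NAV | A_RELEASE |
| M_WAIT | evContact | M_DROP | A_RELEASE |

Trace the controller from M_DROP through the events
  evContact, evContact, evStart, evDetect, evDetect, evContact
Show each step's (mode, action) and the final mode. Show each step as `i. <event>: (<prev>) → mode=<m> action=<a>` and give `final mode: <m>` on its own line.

1. evContact: (M_DROP) → mode=M_DROP action=A_TURN
2. evContact: (M_DROP) → mode=M_DROP action=A_TURN
3. evStart: (M_DROP) → mode=M_SCAN action=A_TURN
4. evDetect: (M_SCAN) → mode=M_FOLLOW action=A_HALT
5. evDetect: (M_FOLLOW) → mode=M_SCAN action=A_TURN
6. evContact: (M_SCAN) → mode=M_SCAN action=A_HALT

final mode: M_SCAN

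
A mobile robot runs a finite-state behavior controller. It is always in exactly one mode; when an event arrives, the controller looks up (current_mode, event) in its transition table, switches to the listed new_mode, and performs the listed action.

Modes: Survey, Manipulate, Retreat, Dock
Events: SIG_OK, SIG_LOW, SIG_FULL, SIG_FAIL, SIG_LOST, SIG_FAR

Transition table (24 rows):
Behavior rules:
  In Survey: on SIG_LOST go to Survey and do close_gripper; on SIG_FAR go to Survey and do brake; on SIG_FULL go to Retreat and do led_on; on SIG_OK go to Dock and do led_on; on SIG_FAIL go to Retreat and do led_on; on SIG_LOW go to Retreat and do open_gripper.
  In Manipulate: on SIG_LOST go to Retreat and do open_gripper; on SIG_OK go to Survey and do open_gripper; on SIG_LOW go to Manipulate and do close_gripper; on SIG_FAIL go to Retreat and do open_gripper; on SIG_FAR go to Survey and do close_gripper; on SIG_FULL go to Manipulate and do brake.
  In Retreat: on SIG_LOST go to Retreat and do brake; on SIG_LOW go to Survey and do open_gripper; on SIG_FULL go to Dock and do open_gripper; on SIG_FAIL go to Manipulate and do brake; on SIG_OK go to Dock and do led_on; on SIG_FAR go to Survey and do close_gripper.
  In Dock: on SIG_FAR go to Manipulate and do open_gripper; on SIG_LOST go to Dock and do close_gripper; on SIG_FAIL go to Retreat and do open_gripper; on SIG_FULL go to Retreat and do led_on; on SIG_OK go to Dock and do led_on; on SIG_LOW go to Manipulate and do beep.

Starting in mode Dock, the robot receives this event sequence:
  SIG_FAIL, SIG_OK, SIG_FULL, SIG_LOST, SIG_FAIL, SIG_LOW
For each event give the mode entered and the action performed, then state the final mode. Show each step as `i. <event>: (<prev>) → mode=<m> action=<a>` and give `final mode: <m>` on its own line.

1. SIG_FAIL: (Dock) → mode=Retreat action=open_gripper
2. SIG_OK: (Retreat) → mode=Dock action=led_on
3. SIG_FULL: (Dock) → mode=Retreat action=led_on
4. SIG_LOST: (Retreat) → mode=Retreat action=brake
5. SIG_FAIL: (Retreat) → mode=Manipulate action=brake
6. SIG_LOW: (Manipulate) → mode=Manipulate action=close_gripper

final mode: Manipulate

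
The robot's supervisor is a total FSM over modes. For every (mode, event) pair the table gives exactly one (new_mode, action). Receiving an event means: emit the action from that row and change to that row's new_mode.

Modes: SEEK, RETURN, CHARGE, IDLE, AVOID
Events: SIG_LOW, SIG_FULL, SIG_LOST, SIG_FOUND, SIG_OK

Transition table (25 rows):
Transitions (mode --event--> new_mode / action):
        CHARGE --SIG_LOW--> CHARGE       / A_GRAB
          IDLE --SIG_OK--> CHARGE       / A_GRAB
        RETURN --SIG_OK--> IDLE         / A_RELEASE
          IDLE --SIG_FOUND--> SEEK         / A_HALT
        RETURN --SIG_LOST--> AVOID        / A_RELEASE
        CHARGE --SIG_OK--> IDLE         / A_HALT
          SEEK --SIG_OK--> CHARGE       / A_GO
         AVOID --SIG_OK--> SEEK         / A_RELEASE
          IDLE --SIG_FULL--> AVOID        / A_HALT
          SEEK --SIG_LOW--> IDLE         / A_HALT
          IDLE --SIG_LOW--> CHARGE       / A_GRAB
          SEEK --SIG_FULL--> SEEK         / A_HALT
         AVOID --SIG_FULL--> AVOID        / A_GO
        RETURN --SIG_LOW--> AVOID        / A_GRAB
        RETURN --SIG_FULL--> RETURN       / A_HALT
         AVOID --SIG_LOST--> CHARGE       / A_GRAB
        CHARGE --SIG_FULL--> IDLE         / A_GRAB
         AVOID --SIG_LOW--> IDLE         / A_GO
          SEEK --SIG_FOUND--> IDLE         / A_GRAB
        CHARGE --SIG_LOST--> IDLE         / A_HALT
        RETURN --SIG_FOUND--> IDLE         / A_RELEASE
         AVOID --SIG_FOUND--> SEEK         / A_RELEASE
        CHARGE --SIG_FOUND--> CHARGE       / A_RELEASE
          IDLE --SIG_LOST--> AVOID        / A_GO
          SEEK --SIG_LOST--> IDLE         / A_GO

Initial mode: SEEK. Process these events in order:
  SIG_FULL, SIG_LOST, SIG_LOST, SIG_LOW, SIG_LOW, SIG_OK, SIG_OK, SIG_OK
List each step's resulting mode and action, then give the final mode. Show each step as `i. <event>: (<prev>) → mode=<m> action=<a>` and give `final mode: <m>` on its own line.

final mode: IDLE

1. SIG_FULL: (SEEK) → mode=SEEK action=A_HALT
2. SIG_LOST: (SEEK) → mode=IDLE action=A_GO
3. SIG_LOST: (IDLE) → mode=AVOID action=A_GO
4. SIG_LOW: (AVOID) → mode=IDLE action=A_GO
5. SIG_LOW: (IDLE) → mode=CHARGE action=A_GRAB
6. SIG_OK: (CHARGE) → mode=IDLE action=A_HALT
7. SIG_OK: (IDLE) → mode=CHARGE action=A_GRAB
8. SIG_OK: (CHARGE) → mode=IDLE action=A_HALT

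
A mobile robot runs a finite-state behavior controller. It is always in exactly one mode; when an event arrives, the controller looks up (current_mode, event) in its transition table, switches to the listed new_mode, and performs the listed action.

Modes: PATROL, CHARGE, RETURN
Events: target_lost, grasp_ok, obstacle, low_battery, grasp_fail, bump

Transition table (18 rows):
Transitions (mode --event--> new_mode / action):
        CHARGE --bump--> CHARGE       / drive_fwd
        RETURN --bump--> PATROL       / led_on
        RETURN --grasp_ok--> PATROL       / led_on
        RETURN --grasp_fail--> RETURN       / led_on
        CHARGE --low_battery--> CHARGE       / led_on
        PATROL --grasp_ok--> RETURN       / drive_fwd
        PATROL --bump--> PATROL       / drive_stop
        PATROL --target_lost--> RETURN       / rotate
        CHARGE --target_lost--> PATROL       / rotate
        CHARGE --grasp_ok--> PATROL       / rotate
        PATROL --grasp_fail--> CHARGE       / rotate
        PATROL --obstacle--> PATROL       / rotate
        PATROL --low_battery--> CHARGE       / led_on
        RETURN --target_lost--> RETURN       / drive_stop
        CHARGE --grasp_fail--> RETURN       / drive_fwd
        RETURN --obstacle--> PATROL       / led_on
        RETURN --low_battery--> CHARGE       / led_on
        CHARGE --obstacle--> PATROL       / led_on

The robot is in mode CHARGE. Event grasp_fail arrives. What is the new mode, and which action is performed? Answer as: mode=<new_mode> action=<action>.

mode=RETURN action=drive_fwd

current mode = CHARGE; filter table to that mode:
  (CHARGE, bump) → (CHARGE, drive_fwd)
  (CHARGE, low_battery) → (CHARGE, led_on)
  (CHARGE, target_lost) → (PATROL, rotate)
  (CHARGE, grasp_ok) → (PATROL, rotate)
  (CHARGE, grasp_fail) → (RETURN, drive_fwd)  ← event matches
  (CHARGE, obstacle) → (PATROL, led_on)
event = grasp_fail selects (RETURN, drive_fwd)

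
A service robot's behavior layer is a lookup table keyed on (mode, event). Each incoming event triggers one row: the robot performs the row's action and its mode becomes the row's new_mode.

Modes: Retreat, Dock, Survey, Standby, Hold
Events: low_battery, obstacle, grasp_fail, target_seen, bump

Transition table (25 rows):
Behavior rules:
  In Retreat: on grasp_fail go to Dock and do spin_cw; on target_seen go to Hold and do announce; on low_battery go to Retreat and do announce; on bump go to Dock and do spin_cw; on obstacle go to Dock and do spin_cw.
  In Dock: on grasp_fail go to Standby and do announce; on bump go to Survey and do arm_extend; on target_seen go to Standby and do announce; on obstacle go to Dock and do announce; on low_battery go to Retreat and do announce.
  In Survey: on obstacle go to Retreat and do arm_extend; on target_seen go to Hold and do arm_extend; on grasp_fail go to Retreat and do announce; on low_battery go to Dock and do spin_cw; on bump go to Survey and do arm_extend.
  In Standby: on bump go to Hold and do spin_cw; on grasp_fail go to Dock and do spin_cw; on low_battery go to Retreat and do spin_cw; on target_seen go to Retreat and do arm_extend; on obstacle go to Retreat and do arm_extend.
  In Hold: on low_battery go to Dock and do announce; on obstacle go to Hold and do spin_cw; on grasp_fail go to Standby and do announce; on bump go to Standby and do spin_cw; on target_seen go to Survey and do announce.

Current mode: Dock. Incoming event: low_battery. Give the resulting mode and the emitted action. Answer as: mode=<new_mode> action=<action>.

mode=Retreat action=announce

current mode = Dock; filter table to that mode:
  (Dock, grasp_fail) → (Standby, announce)
  (Dock, bump) → (Survey, arm_extend)
  (Dock, target_seen) → (Standby, announce)
  (Dock, obstacle) → (Dock, announce)
  (Dock, low_battery) → (Retreat, announce)  ← event matches
event = low_battery selects (Retreat, announce)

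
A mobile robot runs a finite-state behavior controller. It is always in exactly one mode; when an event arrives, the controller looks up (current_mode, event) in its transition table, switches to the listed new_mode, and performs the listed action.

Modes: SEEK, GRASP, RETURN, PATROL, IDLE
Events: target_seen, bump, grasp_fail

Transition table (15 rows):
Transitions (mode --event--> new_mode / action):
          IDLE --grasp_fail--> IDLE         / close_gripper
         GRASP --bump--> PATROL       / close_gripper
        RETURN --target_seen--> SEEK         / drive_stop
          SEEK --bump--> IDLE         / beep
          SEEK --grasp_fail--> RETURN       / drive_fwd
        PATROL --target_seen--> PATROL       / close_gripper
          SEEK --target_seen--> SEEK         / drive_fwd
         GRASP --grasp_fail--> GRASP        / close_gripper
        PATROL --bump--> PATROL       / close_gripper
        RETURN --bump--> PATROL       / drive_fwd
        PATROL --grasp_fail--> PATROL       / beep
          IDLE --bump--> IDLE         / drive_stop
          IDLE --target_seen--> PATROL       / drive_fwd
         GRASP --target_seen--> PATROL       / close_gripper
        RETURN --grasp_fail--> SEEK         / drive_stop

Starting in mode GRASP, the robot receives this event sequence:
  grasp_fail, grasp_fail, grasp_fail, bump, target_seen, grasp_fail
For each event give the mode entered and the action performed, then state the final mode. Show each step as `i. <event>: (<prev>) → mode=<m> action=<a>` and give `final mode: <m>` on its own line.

final mode: PATROL

1. grasp_fail: (GRASP) → mode=GRASP action=close_gripper
2. grasp_fail: (GRASP) → mode=GRASP action=close_gripper
3. grasp_fail: (GRASP) → mode=GRASP action=close_gripper
4. bump: (GRASP) → mode=PATROL action=close_gripper
5. target_seen: (PATROL) → mode=PATROL action=close_gripper
6. grasp_fail: (PATROL) → mode=PATROL action=beep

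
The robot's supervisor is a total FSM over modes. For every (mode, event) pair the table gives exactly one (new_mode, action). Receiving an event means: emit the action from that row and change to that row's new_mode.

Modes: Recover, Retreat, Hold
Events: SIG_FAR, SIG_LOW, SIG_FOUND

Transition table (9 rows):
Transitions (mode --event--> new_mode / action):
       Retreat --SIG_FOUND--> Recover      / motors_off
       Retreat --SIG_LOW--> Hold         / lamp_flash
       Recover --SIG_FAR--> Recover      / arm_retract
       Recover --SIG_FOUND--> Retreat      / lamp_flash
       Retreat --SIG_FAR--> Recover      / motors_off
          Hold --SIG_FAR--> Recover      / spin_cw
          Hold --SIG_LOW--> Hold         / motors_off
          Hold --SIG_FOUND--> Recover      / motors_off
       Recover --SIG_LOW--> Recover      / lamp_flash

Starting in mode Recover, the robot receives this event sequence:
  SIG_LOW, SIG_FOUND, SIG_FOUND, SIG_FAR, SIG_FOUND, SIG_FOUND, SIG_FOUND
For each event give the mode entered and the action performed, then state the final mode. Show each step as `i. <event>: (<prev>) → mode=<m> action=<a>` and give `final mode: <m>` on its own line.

1. SIG_LOW: (Recover) → mode=Recover action=lamp_flash
2. SIG_FOUND: (Recover) → mode=Retreat action=lamp_flash
3. SIG_FOUND: (Retreat) → mode=Recover action=motors_off
4. SIG_FAR: (Recover) → mode=Recover action=arm_retract
5. SIG_FOUND: (Recover) → mode=Retreat action=lamp_flash
6. SIG_FOUND: (Retreat) → mode=Recover action=motors_off
7. SIG_FOUND: (Recover) → mode=Retreat action=lamp_flash

final mode: Retreat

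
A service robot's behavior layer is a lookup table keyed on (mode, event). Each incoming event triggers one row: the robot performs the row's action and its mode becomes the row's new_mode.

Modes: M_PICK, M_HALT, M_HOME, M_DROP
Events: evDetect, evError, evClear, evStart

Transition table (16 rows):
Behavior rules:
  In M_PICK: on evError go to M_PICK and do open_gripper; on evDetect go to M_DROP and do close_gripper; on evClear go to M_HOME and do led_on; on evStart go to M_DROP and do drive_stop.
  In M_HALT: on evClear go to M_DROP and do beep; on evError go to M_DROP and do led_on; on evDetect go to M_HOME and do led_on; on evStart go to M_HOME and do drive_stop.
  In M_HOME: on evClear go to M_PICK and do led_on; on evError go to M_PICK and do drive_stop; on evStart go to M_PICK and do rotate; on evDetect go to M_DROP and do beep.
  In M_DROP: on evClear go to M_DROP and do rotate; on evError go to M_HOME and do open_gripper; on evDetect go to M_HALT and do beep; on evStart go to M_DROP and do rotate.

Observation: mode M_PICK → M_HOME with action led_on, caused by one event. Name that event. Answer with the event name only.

try evDetect: (M_PICK, evDetect) → (M_DROP, close_gripper)
try evError: (M_PICK, evError) → (M_PICK, open_gripper)
try evClear: (M_PICK, evClear) → (M_HOME, led_on)  ← matches
try evStart: (M_PICK, evStart) → (M_DROP, drive_stop)

evClear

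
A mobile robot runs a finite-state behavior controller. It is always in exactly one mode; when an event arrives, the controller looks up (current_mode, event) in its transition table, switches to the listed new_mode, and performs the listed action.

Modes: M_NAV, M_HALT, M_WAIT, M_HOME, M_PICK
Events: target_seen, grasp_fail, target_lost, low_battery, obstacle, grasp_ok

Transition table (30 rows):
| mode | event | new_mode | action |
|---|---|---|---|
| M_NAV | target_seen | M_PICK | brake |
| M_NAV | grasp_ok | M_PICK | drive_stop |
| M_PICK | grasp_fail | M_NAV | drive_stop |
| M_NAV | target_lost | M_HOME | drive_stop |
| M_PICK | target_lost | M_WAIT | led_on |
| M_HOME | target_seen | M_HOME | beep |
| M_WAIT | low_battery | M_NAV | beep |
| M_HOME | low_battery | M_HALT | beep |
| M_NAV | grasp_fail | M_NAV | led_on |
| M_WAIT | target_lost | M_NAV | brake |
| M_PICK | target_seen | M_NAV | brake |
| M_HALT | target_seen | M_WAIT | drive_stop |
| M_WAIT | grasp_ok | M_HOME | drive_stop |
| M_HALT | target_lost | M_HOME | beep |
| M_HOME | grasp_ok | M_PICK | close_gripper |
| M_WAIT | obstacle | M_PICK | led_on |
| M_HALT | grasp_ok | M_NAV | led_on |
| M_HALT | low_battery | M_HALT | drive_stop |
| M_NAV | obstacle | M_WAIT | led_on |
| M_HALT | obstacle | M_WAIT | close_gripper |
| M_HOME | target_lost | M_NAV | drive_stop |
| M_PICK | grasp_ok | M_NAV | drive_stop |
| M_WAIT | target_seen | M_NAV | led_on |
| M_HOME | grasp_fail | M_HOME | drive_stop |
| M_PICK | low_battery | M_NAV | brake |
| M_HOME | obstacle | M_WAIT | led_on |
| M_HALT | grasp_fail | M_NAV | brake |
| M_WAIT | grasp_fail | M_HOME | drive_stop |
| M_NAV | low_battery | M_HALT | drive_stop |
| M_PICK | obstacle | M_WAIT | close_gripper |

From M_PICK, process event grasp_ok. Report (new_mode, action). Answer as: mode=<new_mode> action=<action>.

mode=M_NAV action=drive_stop

current mode = M_PICK; filter table to that mode:
  (M_PICK, grasp_fail) → (M_NAV, drive_stop)
  (M_PICK, target_lost) → (M_WAIT, led_on)
  (M_PICK, target_seen) → (M_NAV, brake)
  (M_PICK, grasp_ok) → (M_NAV, drive_stop)  ← event matches
  (M_PICK, low_battery) → (M_NAV, brake)
  (M_PICK, obstacle) → (M_WAIT, close_gripper)
event = grasp_ok selects (M_NAV, drive_stop)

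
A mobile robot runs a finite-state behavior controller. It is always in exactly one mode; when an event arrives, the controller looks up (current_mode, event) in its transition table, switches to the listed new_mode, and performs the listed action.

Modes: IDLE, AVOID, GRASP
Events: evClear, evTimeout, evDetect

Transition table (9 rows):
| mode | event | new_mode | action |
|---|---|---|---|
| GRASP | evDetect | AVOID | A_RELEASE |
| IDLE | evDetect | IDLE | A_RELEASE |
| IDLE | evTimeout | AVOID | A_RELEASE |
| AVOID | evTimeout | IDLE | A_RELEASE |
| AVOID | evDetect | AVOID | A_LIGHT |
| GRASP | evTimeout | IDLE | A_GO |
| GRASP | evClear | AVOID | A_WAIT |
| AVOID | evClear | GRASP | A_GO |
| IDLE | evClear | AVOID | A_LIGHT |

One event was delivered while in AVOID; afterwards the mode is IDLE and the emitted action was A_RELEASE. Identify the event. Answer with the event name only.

evTimeout

try evClear: (AVOID, evClear) → (GRASP, A_GO)
try evTimeout: (AVOID, evTimeout) → (IDLE, A_RELEASE)  ← matches
try evDetect: (AVOID, evDetect) → (AVOID, A_LIGHT)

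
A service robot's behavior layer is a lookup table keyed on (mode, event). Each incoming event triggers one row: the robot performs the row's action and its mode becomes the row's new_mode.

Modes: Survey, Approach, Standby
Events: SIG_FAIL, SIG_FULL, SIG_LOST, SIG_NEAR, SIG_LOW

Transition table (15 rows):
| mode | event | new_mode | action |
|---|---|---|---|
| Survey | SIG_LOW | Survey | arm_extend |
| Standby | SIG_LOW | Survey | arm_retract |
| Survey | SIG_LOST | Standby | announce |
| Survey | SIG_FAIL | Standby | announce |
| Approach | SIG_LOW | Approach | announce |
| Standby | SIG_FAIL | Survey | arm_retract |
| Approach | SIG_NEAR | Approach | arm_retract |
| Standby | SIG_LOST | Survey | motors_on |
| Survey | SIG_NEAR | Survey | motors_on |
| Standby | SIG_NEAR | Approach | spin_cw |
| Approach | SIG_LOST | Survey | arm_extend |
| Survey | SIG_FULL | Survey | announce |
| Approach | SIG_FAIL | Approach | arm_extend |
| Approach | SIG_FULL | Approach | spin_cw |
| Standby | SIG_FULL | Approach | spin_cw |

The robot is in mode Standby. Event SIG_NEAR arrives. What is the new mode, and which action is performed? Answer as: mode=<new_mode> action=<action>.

current mode = Standby; filter table to that mode:
  (Standby, SIG_LOW) → (Survey, arm_retract)
  (Standby, SIG_FAIL) → (Survey, arm_retract)
  (Standby, SIG_LOST) → (Survey, motors_on)
  (Standby, SIG_NEAR) → (Approach, spin_cw)  ← event matches
  (Standby, SIG_FULL) → (Approach, spin_cw)
event = SIG_NEAR selects (Approach, spin_cw)

mode=Approach action=spin_cw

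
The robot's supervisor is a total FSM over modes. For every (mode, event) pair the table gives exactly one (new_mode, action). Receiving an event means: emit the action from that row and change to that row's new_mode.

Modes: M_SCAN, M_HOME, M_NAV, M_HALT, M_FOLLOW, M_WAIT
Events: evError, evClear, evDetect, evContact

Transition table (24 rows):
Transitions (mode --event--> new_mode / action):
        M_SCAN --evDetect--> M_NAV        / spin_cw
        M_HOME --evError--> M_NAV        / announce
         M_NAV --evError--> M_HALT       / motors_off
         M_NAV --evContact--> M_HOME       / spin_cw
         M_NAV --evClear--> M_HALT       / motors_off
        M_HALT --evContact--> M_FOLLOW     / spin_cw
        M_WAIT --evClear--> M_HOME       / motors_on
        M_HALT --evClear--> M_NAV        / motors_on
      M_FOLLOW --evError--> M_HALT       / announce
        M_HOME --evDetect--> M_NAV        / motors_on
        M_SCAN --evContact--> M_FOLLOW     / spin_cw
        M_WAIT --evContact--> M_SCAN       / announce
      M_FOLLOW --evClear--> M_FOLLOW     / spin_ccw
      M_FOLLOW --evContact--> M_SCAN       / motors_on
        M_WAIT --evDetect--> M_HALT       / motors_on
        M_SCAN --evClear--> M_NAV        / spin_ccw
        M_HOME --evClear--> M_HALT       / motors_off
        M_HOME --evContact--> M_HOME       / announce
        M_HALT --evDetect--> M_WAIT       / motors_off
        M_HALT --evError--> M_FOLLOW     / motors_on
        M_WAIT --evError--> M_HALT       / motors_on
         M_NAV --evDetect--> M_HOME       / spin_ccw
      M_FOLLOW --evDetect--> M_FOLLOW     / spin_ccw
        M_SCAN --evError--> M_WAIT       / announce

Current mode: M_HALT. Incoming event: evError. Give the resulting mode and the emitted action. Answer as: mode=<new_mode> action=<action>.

current mode = M_HALT; filter table to that mode:
  (M_HALT, evContact) → (M_FOLLOW, spin_cw)
  (M_HALT, evClear) → (M_NAV, motors_on)
  (M_HALT, evDetect) → (M_WAIT, motors_off)
  (M_HALT, evError) → (M_FOLLOW, motors_on)  ← event matches
event = evError selects (M_FOLLOW, motors_on)

mode=M_FOLLOW action=motors_on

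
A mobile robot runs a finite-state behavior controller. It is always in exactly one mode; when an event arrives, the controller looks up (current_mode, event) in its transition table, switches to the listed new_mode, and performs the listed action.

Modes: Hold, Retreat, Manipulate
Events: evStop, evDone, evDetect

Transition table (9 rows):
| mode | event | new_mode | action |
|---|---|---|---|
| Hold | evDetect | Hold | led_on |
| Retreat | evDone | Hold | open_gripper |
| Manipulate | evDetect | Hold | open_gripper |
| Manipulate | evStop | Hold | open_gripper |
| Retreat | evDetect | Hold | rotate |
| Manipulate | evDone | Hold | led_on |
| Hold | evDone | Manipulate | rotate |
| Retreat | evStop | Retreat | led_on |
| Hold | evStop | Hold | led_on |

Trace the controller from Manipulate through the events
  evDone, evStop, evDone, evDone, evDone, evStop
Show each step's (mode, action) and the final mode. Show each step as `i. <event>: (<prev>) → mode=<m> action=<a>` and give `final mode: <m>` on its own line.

1. evDone: (Manipulate) → mode=Hold action=led_on
2. evStop: (Hold) → mode=Hold action=led_on
3. evDone: (Hold) → mode=Manipulate action=rotate
4. evDone: (Manipulate) → mode=Hold action=led_on
5. evDone: (Hold) → mode=Manipulate action=rotate
6. evStop: (Manipulate) → mode=Hold action=open_gripper

final mode: Hold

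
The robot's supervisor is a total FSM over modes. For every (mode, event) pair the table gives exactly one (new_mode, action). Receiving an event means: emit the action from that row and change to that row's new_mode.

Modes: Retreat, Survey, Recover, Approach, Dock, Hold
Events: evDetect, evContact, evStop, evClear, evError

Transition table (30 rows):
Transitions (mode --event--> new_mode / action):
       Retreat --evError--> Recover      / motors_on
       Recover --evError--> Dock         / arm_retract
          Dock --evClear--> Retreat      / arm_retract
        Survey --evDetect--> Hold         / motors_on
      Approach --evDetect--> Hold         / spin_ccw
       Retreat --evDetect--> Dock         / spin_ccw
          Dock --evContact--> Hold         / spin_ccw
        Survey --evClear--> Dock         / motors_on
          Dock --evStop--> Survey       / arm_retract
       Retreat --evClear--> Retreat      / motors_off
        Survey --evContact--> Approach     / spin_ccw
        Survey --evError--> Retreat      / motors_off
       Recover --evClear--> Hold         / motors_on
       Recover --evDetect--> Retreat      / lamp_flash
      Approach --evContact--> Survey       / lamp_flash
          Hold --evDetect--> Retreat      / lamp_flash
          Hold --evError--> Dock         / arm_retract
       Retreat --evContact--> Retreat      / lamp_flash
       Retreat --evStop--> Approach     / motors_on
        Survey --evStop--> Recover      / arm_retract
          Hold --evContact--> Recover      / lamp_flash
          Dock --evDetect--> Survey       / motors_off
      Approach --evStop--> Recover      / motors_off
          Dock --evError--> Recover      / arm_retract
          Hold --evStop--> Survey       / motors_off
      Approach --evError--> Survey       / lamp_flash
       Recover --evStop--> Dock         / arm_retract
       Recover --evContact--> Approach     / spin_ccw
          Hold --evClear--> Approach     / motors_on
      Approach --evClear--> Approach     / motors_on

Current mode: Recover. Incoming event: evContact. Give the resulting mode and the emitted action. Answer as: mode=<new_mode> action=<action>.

current mode = Recover; filter table to that mode:
  (Recover, evError) → (Dock, arm_retract)
  (Recover, evClear) → (Hold, motors_on)
  (Recover, evDetect) → (Retreat, lamp_flash)
  (Recover, evStop) → (Dock, arm_retract)
  (Recover, evContact) → (Approach, spin_ccw)  ← event matches
event = evContact selects (Approach, spin_ccw)

mode=Approach action=spin_ccw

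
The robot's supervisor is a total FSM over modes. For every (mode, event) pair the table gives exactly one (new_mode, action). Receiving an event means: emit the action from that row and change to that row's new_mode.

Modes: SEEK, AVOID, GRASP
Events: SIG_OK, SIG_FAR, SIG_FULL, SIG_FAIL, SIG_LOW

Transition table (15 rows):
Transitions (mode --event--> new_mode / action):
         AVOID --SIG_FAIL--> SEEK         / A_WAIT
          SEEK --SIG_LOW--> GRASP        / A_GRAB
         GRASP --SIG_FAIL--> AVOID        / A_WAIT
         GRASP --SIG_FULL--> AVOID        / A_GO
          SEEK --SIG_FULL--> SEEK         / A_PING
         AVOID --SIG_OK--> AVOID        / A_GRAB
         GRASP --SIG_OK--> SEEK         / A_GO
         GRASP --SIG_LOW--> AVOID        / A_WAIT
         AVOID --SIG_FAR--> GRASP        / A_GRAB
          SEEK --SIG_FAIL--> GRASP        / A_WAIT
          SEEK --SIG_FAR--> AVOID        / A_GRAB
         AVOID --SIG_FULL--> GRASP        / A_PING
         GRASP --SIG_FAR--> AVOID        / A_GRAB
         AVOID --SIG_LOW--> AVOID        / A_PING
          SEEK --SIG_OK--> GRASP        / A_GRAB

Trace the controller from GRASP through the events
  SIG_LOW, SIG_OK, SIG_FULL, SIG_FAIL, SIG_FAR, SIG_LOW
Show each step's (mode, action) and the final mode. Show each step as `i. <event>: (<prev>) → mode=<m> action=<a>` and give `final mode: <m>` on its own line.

1. SIG_LOW: (GRASP) → mode=AVOID action=A_WAIT
2. SIG_OK: (AVOID) → mode=AVOID action=A_GRAB
3. SIG_FULL: (AVOID) → mode=GRASP action=A_PING
4. SIG_FAIL: (GRASP) → mode=AVOID action=A_WAIT
5. SIG_FAR: (AVOID) → mode=GRASP action=A_GRAB
6. SIG_LOW: (GRASP) → mode=AVOID action=A_WAIT

final mode: AVOID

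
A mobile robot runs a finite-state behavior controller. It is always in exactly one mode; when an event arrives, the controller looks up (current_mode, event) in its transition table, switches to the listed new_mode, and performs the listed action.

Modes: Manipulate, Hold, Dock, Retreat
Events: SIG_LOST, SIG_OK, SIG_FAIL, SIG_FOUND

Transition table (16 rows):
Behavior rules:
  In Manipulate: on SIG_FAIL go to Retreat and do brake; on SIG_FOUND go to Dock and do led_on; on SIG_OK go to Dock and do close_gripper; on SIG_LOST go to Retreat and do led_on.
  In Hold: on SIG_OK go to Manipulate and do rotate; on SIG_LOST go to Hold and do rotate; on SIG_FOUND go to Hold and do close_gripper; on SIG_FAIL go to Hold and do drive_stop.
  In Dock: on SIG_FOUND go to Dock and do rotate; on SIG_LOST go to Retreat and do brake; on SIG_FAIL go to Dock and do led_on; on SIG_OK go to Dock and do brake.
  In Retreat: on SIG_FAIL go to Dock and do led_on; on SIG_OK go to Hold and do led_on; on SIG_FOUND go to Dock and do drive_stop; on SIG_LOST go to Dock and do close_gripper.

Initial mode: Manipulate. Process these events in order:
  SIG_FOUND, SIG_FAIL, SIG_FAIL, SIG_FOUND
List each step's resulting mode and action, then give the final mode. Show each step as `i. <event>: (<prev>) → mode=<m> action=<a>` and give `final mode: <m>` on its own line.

1. SIG_FOUND: (Manipulate) → mode=Dock action=led_on
2. SIG_FAIL: (Dock) → mode=Dock action=led_on
3. SIG_FAIL: (Dock) → mode=Dock action=led_on
4. SIG_FOUND: (Dock) → mode=Dock action=rotate

final mode: Dock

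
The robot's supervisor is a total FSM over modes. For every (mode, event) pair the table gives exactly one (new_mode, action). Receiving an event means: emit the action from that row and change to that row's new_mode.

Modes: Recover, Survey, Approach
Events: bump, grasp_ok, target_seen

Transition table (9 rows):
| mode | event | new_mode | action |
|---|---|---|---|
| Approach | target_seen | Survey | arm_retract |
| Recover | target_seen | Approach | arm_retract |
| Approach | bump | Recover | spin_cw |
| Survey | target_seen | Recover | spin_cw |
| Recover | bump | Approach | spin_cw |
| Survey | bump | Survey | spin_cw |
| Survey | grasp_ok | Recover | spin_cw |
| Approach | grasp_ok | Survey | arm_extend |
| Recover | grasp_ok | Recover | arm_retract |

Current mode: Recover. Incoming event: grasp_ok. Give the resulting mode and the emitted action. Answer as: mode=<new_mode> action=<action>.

current mode = Recover; filter table to that mode:
  (Recover, target_seen) → (Approach, arm_retract)
  (Recover, bump) → (Approach, spin_cw)
  (Recover, grasp_ok) → (Recover, arm_retract)  ← event matches
event = grasp_ok selects (Recover, arm_retract)

mode=Recover action=arm_retract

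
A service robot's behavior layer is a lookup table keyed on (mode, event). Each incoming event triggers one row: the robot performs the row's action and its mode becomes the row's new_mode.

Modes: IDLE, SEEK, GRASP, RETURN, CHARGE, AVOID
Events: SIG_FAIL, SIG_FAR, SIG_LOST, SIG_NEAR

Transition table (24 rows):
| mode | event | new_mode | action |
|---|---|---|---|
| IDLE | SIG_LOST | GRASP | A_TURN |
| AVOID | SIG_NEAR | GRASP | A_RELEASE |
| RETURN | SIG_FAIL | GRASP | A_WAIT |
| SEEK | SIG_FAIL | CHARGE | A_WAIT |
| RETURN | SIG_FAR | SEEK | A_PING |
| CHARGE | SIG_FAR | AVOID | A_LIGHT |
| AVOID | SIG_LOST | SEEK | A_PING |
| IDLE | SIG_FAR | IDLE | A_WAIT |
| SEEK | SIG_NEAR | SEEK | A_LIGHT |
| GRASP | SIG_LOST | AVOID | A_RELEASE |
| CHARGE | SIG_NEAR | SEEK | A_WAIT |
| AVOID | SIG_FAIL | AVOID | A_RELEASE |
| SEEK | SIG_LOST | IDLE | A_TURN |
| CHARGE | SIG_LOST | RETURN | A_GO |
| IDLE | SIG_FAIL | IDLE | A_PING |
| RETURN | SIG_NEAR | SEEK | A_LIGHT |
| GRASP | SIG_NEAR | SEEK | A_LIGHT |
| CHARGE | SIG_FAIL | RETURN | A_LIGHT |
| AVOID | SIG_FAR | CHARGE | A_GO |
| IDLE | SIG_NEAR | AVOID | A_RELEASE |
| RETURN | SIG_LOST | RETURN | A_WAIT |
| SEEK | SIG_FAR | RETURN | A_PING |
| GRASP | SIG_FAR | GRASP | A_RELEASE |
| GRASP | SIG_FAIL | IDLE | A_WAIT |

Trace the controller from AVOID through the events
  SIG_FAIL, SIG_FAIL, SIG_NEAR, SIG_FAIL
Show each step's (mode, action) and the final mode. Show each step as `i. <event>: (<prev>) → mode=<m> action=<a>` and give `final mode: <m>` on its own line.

1. SIG_FAIL: (AVOID) → mode=AVOID action=A_RELEASE
2. SIG_FAIL: (AVOID) → mode=AVOID action=A_RELEASE
3. SIG_NEAR: (AVOID) → mode=GRASP action=A_RELEASE
4. SIG_FAIL: (GRASP) → mode=IDLE action=A_WAIT

final mode: IDLE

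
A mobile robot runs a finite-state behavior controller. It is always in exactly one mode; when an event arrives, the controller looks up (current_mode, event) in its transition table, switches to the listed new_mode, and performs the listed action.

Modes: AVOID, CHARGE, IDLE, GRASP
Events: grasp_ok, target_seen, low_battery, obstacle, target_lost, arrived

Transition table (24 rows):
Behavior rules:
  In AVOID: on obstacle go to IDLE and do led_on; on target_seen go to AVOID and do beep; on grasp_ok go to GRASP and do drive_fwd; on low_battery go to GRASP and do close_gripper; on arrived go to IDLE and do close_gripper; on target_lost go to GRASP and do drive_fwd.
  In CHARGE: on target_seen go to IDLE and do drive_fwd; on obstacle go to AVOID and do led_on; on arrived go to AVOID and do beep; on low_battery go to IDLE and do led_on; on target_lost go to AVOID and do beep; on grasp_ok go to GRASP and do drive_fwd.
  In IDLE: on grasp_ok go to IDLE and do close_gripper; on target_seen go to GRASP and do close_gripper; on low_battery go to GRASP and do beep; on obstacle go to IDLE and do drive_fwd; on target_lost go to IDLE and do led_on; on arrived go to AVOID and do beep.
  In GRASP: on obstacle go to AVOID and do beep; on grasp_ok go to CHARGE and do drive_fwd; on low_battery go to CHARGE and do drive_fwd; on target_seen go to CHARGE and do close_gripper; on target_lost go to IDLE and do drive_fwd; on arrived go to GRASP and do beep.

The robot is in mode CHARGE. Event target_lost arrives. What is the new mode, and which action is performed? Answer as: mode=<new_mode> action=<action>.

mode=AVOID action=beep

current mode = CHARGE; filter table to that mode:
  (CHARGE, target_seen) → (IDLE, drive_fwd)
  (CHARGE, obstacle) → (AVOID, led_on)
  (CHARGE, arrived) → (AVOID, beep)
  (CHARGE, low_battery) → (IDLE, led_on)
  (CHARGE, target_lost) → (AVOID, beep)  ← event matches
  (CHARGE, grasp_ok) → (GRASP, drive_fwd)
event = target_lost selects (AVOID, beep)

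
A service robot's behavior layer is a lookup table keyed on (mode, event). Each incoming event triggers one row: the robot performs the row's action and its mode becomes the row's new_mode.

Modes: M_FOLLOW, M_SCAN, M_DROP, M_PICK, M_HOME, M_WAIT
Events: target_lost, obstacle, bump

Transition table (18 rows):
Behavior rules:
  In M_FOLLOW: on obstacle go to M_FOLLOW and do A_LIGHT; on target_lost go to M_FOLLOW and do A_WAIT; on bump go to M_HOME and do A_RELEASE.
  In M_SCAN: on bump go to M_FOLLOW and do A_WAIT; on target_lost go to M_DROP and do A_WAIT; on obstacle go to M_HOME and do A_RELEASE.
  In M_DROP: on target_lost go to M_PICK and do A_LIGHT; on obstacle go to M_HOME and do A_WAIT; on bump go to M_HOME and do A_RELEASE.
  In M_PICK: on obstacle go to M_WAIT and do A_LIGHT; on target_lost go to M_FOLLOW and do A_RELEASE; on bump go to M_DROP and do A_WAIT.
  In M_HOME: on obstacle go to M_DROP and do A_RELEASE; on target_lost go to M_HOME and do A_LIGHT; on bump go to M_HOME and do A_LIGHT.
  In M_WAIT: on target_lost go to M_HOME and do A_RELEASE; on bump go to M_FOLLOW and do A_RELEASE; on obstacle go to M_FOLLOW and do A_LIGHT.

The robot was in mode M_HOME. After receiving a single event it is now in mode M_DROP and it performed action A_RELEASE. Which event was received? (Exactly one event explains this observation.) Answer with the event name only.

try target_lost: (M_HOME, target_lost) → (M_HOME, A_LIGHT)
try obstacle: (M_HOME, obstacle) → (M_DROP, A_RELEASE)  ← matches
try bump: (M_HOME, bump) → (M_HOME, A_LIGHT)

obstacle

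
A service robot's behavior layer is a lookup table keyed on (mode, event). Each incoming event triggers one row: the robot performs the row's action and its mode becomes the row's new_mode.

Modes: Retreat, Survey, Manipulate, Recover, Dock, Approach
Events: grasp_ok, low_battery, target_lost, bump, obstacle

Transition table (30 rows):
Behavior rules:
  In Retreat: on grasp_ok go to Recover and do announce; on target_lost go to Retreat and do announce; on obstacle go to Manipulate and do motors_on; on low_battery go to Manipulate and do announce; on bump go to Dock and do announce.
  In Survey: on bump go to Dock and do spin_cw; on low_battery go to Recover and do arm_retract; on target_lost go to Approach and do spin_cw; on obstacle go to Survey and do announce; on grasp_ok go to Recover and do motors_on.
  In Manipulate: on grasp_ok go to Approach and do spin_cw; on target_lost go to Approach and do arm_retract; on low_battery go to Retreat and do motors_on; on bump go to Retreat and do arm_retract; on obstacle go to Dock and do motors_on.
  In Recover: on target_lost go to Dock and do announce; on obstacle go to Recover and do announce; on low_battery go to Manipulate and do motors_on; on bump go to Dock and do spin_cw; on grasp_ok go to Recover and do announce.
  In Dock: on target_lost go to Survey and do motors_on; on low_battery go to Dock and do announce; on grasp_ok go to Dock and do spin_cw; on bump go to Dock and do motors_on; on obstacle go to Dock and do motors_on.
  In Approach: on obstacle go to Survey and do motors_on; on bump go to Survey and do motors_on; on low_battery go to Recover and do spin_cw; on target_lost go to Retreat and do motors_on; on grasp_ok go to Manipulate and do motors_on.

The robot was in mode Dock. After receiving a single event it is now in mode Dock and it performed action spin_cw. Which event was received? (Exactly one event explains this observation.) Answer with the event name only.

grasp_ok

try grasp_ok: (Dock, grasp_ok) → (Dock, spin_cw)  ← matches
try low_battery: (Dock, low_battery) → (Dock, announce)
try target_lost: (Dock, target_lost) → (Survey, motors_on)
try bump: (Dock, bump) → (Dock, motors_on)
try obstacle: (Dock, obstacle) → (Dock, motors_on)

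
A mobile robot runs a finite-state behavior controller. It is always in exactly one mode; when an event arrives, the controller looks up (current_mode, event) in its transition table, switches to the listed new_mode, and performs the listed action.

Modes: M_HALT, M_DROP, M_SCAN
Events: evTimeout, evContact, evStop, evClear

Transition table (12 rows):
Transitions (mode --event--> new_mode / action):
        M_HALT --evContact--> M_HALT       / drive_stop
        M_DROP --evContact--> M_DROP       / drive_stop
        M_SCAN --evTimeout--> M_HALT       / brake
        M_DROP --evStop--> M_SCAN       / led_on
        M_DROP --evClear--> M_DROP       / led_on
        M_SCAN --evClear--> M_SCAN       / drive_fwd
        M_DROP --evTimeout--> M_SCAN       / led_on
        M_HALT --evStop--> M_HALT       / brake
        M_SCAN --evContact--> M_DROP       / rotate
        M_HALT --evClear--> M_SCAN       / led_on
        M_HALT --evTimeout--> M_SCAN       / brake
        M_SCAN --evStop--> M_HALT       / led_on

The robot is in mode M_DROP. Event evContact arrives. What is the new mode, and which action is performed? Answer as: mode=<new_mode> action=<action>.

current mode = M_DROP; filter table to that mode:
  (M_DROP, evContact) → (M_DROP, drive_stop)  ← event matches
  (M_DROP, evStop) → (M_SCAN, led_on)
  (M_DROP, evClear) → (M_DROP, led_on)
  (M_DROP, evTimeout) → (M_SCAN, led_on)
event = evContact selects (M_DROP, drive_stop)

mode=M_DROP action=drive_stop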